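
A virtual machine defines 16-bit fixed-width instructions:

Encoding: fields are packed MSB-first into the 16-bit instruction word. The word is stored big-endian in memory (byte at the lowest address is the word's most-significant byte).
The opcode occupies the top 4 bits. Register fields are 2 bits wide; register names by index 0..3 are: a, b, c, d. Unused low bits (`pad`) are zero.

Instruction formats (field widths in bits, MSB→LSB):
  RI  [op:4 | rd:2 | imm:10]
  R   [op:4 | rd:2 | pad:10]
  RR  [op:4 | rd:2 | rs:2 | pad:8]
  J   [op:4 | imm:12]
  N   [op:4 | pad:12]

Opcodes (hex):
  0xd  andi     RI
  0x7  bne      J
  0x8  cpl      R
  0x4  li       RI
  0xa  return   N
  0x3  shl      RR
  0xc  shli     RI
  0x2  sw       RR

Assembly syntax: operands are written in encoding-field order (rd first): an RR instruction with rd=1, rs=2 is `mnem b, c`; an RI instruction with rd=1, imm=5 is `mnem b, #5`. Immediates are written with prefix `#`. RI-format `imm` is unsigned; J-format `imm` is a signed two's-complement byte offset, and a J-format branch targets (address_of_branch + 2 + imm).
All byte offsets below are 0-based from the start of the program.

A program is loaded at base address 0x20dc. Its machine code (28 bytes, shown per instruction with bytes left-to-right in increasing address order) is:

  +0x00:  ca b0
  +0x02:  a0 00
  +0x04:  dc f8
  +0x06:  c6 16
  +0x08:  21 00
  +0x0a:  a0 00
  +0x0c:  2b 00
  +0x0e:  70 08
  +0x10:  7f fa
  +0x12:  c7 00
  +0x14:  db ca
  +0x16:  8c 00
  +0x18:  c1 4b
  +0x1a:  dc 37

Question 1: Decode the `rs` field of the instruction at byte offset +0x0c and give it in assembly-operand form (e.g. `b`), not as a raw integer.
off 0x0c: read 2b 00 as big → 0x2b00
  top 4b → 0x2 → sw [RR]
  rd: (w>>10)&0x3=0x2 → c
  rs: (w>>8)&0x3=0x3 → d

d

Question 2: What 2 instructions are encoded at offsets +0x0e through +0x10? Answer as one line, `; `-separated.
bne #8; bne #-6

off 0x0e: read 70 08 as big → 0x7008
  opcode bits[15:12]=0x7: bne/J
  imm@[11:0]=0x8 ⇒ #8
off 0x10: read 7f fa as big → 0x7ffa
  opcode bits[15:12]=0x7: bne/J
  imm@[11:0]=0xffa (s12→-6) ⇒ #-6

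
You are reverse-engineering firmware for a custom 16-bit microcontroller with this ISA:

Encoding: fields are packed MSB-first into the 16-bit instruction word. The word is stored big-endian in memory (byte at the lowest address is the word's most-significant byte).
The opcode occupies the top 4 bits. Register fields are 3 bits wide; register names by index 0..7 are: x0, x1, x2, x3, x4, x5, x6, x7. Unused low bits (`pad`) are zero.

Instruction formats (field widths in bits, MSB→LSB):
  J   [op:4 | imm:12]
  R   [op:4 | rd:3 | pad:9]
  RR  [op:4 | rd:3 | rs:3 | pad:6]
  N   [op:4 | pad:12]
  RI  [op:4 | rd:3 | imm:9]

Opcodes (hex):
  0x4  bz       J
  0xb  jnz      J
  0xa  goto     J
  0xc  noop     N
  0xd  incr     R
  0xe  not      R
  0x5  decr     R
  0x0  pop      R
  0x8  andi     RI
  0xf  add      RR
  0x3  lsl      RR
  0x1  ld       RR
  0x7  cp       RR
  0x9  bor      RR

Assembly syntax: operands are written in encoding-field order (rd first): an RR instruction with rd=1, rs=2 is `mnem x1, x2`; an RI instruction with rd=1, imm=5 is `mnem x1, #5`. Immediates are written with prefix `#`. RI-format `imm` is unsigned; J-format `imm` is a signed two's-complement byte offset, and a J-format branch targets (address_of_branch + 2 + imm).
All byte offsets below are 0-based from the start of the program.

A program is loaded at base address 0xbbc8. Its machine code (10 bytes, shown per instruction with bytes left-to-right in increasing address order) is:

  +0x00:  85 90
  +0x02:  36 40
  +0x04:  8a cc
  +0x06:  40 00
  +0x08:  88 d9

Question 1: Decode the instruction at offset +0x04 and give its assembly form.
andi x5, #204

[04] 8a cc → 0x8acc
  op=0x8acc>>12=0x8 ⇒ andi (RI)
  rd: (w>>9)&0x7=0x5 → x5
  imm: (w>>0)&0x1ff=0xcc → #204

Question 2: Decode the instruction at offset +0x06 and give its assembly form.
bz #0

off 0x06: read 40 00 as big → 0x4000
  opcode bits[15:12]=0x4: bz/J
  [11:0] imm=0 = #0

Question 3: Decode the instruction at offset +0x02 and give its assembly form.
+0x02: 36 40 ⇒ word 0x3640 (big)
  top 4b → 0x3 → lsl [RR]
  rd: (w>>9)&0x7=0x3 → x3
  rs: (w>>6)&0x7=0x1 → x1

lsl x3, x1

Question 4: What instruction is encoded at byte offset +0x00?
andi x2, #400

+0x00: 85 90 ⇒ word 0x8590 (big)
  opcode bits[15:12]=0x8: andi/RI
  rd: (w>>9)&0x7=0x2 → x2
  imm: (w>>0)&0x1ff=0x190 → #400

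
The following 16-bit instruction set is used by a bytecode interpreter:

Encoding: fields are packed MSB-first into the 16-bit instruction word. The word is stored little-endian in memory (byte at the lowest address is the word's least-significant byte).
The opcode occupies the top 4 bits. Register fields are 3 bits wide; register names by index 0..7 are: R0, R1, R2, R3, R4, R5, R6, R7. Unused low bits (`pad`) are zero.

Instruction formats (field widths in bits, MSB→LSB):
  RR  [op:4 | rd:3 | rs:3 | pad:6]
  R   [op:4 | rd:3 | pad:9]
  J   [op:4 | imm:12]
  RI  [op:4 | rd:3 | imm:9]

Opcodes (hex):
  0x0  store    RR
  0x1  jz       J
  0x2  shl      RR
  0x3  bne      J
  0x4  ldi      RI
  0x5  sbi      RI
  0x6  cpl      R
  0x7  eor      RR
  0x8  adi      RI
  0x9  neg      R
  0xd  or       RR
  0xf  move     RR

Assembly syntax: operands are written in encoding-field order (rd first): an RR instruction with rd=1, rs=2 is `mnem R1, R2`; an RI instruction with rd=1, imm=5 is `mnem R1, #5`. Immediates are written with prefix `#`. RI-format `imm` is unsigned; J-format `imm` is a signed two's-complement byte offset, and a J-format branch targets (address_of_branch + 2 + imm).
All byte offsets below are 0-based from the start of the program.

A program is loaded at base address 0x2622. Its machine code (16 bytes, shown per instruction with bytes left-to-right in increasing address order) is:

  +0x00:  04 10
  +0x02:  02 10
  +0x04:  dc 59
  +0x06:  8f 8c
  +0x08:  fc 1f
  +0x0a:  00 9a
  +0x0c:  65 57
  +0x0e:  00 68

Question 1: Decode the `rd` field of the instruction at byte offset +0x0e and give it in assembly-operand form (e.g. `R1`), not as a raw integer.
off 0x0e: read 00 68 as little → 0x6800
  opcode bits[15:12]=0x6: cpl/R
  [11:9] rd=4 = R4

R4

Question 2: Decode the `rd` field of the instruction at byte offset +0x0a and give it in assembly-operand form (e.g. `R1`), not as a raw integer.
R5

off 0x0a: read 00 9a as little → 0x9a00
  opcode bits[15:12]=0x9: neg/R
  rd: (w>>9)&0x7=0x5 → R5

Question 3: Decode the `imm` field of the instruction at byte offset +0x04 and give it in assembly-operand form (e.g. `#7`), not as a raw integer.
off 0x04: read dc 59 as little → 0x59dc
  opcode bits[15:12]=0x5: sbi/RI
  rd: (w>>9)&0x7=0x4 → R4
  imm: (w>>0)&0x1ff=0x1dc → #476

#476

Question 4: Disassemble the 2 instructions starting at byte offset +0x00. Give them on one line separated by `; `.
jz #4; jz #2

+0x00: 04 10 ⇒ word 0x1004 (little)
  opcode bits[15:12]=0x1: jz/J
  [11:0] imm=4 = #4
+0x02: 02 10 ⇒ word 0x1002 (little)
  opcode bits[15:12]=0x1: jz/J
  [11:0] imm=2 = #2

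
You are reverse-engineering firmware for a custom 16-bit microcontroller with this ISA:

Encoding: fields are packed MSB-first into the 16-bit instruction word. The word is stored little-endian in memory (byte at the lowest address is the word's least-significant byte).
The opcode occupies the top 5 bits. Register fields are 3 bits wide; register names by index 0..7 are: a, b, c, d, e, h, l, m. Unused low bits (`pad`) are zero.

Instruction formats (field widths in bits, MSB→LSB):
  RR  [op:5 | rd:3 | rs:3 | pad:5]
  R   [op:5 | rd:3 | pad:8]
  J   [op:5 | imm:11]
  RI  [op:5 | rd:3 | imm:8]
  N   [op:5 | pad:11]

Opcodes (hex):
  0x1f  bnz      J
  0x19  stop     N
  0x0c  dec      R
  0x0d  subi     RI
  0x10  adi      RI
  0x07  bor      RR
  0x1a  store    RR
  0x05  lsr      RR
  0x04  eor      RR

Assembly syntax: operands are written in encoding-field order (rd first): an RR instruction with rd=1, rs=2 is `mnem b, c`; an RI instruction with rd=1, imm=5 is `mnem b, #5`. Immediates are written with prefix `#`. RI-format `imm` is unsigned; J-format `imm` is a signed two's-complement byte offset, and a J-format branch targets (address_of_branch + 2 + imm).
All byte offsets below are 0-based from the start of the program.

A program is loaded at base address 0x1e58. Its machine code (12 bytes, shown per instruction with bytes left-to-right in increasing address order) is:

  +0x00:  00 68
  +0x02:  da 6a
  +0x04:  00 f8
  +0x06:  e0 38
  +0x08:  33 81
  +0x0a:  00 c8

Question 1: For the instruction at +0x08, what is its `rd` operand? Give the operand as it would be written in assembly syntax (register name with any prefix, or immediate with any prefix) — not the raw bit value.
off 0x08: read 33 81 as little → 0x8133
  top 5b → 0x10 → adi [RI]
  rd: (w>>8)&0x7=0x1 → b
  imm: (w>>0)&0xff=0x33 → #51

b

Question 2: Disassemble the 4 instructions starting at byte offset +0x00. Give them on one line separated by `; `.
subi a, #0; subi c, #218; bnz #0; bor a, m

+0x00: 00 68 ⇒ word 0x6800 (little)
  top 5b → 0xd → subi [RI]
  rd: (w>>8)&0x7=0x0 → a
  imm: (w>>0)&0xff=0x0 → #0
+0x02: da 6a ⇒ word 0x6ada (little)
  top 5b → 0xd → subi [RI]
  rd: (w>>8)&0x7=0x2 → c
  imm: (w>>0)&0xff=0xda → #218
+0x04: 00 f8 ⇒ word 0xf800 (little)
  top 5b → 0x1f → bnz [J]
  imm: (w>>0)&0x7ff=0x0 → #0
+0x06: e0 38 ⇒ word 0x38e0 (little)
  top 5b → 0x7 → bor [RR]
  rd: (w>>8)&0x7=0x0 → a
  rs: (w>>5)&0x7=0x7 → m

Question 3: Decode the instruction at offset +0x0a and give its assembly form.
+0x0a: 00 c8 ⇒ word 0xc800 (little)
  top 5b → 0x19 → stop [N]

stop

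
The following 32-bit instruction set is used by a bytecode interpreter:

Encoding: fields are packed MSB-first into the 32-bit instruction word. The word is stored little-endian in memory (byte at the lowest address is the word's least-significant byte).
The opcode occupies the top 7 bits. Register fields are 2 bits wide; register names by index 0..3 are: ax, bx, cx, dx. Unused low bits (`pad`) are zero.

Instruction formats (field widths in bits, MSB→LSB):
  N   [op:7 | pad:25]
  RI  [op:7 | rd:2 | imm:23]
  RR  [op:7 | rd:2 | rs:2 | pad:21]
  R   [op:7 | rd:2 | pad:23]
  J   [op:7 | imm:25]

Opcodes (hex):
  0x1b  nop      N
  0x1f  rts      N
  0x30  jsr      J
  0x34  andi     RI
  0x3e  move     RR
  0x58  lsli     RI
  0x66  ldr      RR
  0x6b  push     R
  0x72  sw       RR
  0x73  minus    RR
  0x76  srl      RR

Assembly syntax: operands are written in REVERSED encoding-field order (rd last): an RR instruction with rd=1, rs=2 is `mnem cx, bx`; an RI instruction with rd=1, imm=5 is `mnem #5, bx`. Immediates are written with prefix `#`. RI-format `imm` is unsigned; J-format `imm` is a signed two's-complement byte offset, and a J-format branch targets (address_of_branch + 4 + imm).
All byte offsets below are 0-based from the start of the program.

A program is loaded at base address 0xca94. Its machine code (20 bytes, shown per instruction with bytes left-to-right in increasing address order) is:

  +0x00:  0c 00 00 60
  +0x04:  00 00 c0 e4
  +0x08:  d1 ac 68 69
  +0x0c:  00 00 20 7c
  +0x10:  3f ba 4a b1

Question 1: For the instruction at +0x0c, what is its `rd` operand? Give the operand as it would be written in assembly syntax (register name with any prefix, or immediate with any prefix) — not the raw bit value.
+0x0c: 00 00 20 7c ⇒ word 0x7c200000 (little)
  top 7b → 0x3e → move [RR]
  [24:23] rd=0 = ax
  [22:21] rs=1 = bx

ax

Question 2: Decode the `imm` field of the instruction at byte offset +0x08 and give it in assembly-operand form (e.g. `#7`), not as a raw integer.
#6859985

@+08  little-endian(d1 ac 68 69) = 0x6968acd1
  top 7b → 0x34 → andi [RI]
  [24:23] rd=2 = cx
  [22:0] imm=6859985 = #6859985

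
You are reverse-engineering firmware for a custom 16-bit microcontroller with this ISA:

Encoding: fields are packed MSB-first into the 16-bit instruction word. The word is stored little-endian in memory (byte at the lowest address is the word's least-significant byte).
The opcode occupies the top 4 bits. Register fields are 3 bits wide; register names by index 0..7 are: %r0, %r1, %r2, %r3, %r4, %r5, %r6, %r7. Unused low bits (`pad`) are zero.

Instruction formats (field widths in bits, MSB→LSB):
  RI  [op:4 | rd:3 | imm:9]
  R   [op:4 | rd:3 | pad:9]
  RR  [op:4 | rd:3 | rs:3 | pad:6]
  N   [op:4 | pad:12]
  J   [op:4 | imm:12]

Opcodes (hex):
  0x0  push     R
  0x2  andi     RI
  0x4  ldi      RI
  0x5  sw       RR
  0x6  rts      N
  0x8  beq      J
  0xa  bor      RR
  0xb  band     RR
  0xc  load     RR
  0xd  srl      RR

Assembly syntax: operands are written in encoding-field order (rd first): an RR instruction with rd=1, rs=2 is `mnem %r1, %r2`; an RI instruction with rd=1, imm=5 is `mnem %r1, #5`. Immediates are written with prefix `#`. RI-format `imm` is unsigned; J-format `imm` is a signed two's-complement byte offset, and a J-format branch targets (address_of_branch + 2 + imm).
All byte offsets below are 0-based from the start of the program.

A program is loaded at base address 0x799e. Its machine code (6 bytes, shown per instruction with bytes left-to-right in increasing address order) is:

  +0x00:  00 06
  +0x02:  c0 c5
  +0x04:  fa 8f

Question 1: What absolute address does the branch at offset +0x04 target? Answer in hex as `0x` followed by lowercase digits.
0x799e

off 0x04: read fa 8f as little → 0x8ffa
  op=0x8ffa>>12=0x8 ⇒ beq (J)
  imm: (w>>0)&0xfff=0xffa (s12→-6) → #-6
  target = base 0x799e + off 0x04 + 2 + imm -6 = 0x799e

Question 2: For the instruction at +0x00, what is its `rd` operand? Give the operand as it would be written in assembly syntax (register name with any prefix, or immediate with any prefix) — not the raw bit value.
%r3

[00] 00 06 → 0x0600
  opcode bits[15:12]=0x0: push/R
  [11:9] rd=3 = %r3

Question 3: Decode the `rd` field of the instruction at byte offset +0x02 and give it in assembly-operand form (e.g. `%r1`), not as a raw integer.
[02] c0 c5 → 0xc5c0
  op=0xc5c0>>12=0xc ⇒ load (RR)
  [11:9] rd=2 = %r2
  [8:6] rs=7 = %r7

%r2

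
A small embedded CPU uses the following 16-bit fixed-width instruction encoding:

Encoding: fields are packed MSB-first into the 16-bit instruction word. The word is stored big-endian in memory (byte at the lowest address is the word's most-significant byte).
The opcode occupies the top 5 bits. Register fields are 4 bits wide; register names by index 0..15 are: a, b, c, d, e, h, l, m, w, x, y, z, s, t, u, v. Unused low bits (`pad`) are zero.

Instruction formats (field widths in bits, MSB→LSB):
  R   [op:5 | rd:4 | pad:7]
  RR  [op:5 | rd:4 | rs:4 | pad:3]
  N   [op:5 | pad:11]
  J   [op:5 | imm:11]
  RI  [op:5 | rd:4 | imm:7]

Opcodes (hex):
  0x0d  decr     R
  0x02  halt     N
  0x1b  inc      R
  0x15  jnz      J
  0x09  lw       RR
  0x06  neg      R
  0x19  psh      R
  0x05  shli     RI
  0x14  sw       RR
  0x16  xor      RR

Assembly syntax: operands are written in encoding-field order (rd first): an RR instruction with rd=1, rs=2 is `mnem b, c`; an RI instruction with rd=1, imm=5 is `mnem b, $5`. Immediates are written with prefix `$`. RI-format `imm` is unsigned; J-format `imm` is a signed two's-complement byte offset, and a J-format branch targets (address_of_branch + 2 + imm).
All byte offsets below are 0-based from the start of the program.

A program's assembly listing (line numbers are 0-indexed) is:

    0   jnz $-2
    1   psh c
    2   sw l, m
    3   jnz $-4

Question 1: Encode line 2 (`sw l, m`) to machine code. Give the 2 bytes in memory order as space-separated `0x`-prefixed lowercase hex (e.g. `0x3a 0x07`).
0xa3 0x38

line 2 (sw): pack op=0x14:5|rd=6:4|rs=7:4|pad=0:3 = 0xa338; big→ a3 38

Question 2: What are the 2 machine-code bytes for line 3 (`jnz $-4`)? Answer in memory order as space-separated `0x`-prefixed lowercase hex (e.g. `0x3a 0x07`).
L3: jnz op=0x15:5|imm=-4:11 ⇒ 0xaffc ⇒ big af fc

0xaf 0xfc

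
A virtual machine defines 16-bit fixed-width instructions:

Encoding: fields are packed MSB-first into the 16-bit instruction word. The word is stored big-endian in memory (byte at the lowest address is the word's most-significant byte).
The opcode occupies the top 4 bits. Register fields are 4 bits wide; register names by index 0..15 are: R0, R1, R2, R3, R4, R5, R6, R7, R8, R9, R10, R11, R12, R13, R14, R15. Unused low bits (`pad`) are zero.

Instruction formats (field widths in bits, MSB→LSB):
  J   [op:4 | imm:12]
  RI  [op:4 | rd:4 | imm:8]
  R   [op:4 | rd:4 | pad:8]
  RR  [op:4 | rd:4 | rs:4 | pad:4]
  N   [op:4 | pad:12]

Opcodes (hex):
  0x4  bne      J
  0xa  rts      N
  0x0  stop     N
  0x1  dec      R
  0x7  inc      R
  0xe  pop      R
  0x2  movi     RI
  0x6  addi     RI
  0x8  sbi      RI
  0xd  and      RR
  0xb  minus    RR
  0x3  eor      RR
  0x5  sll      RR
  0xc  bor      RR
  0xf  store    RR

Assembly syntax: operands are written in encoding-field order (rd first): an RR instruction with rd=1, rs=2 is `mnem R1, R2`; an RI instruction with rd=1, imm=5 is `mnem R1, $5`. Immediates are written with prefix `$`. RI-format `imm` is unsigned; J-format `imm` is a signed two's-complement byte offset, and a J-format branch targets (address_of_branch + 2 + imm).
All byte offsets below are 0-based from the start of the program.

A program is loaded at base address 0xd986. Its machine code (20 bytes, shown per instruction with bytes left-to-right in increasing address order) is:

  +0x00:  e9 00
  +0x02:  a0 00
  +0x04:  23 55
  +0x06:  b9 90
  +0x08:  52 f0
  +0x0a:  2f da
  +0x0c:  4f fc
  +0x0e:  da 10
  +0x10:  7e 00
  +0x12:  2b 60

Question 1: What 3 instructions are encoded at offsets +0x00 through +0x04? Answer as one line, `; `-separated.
pop R9; rts; movi R3, $85

[00] e9 00 → 0xe900
  opcode bits[15:12]=0xe: pop/R
  [11:8] rd=9 = R9
[02] a0 00 → 0xa000
  opcode bits[15:12]=0xa: rts/N
[04] 23 55 → 0x2355
  opcode bits[15:12]=0x2: movi/RI
  [11:8] rd=3 = R3
  [7:0] imm=85 = $85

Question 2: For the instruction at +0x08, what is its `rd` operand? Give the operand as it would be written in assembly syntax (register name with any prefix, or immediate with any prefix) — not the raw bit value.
@+08  big-endian(52 f0) = 0x52f0
  top 4b → 0x5 → sll [RR]
  rd@[11:8]=0x2 ⇒ R2
  rs@[7:4]=0xf ⇒ R15

R2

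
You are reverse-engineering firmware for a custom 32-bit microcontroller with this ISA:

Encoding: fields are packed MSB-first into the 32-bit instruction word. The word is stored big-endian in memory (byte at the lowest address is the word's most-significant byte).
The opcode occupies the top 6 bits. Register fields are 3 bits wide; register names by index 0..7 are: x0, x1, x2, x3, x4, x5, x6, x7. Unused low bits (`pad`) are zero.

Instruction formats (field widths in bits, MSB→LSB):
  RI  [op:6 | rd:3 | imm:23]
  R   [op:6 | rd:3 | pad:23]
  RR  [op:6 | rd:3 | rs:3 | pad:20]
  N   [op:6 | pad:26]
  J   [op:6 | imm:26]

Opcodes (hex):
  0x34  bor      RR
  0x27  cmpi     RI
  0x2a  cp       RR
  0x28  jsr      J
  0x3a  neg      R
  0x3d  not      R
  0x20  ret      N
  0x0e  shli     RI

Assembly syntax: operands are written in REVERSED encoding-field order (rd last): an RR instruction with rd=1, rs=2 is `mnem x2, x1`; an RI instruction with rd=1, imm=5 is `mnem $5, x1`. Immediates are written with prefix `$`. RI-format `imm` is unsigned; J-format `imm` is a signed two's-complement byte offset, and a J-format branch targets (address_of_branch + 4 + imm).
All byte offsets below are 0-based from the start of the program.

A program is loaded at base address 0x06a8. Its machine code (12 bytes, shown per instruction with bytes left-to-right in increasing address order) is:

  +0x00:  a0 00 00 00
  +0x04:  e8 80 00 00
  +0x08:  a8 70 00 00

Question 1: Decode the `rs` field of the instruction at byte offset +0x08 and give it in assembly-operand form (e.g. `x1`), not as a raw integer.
off 0x08: read a8 70 00 00 as big → 0xa8700000
  op=0xa8700000>>26=0x2a ⇒ cp (RR)
  rd@[25:23]=0x0 ⇒ x0
  rs@[22:20]=0x7 ⇒ x7

x7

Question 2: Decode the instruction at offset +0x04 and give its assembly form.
neg x1

off 0x04: read e8 80 00 00 as big → 0xe8800000
  top 6b → 0x3a → neg [R]
  rd@[25:23]=0x1 ⇒ x1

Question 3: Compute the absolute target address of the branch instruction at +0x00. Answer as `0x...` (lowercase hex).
0x06ac

+0x00: a0 00 00 00 ⇒ word 0xa0000000 (big)
  top 6b → 0x28 → jsr [J]
  [25:0] imm=0 = $0
  target = base 0x06a8 + off 0x00 + 4 + imm 0 = 0x06ac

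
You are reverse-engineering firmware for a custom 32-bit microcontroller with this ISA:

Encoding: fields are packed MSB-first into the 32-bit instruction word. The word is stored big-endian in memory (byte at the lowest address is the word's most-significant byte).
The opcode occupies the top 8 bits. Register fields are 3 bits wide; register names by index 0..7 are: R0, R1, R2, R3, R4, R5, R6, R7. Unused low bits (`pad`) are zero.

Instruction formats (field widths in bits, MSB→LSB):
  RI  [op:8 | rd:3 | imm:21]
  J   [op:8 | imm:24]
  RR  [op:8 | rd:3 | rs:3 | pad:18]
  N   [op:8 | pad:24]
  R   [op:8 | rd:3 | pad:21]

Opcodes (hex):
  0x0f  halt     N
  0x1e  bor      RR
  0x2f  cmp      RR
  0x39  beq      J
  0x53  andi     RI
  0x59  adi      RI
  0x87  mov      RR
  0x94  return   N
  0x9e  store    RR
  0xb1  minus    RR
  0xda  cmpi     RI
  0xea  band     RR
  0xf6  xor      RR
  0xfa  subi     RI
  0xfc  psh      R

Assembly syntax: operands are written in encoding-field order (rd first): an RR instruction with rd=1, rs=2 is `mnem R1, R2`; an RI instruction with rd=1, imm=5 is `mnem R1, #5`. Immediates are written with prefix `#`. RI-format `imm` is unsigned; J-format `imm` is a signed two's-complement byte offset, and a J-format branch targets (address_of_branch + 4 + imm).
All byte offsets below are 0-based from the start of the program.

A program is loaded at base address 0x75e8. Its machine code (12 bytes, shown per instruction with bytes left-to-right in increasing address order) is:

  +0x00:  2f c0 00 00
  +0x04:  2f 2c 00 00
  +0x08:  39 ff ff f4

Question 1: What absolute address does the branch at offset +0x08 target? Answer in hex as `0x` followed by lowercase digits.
0x75e8

[08] 39 ff ff f4 → 0x39fffff4
  top 8b → 0x39 → beq [J]
  imm: (w>>0)&0xffffff=0xfffff4 (s24→-12) → #-12
  target = base 0x75e8 + off 0x08 + 4 + imm -12 = 0x75e8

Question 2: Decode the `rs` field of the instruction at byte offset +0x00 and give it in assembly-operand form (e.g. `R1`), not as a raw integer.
R0

@+00  big-endian(2f c0 00 00) = 0x2fc00000
  op=0x2fc00000>>24=0x2f ⇒ cmp (RR)
  [23:21] rd=6 = R6
  [20:18] rs=0 = R0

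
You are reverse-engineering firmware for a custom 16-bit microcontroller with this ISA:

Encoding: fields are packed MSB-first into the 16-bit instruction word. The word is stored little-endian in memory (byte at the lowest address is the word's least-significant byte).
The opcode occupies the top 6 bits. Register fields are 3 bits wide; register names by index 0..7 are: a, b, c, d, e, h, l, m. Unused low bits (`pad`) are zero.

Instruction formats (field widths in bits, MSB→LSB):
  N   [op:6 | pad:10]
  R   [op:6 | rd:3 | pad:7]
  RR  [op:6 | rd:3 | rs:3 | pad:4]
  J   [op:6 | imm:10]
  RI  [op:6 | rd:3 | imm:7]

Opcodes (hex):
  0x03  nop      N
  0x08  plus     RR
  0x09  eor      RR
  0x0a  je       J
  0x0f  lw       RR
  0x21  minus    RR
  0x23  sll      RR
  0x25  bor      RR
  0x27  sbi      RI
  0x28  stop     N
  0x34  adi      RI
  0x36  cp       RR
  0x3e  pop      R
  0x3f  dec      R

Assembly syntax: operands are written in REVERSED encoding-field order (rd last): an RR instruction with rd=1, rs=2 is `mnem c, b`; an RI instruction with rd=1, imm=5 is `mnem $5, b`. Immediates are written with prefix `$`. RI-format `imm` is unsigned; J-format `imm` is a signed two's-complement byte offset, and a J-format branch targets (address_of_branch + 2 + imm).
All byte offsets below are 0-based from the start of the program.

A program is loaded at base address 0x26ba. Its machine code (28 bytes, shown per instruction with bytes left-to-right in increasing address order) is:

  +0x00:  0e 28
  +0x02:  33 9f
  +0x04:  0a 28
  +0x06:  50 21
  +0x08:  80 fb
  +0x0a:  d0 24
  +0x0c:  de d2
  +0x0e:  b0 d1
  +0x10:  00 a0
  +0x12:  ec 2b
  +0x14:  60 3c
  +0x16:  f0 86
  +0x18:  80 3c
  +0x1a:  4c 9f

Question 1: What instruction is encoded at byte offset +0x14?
lw l, a

[14] 60 3c → 0x3c60
  opcode bits[15:10]=0xf: lw/RR
  rd: (w>>7)&0x7=0x0 → a
  rs: (w>>4)&0x7=0x6 → l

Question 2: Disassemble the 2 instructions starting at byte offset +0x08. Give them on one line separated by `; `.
pop m; eor h, b

@+08  little-endian(80 fb) = 0xfb80
  op=0xfb80>>10=0x3e ⇒ pop (R)
  rd: (w>>7)&0x7=0x7 → m
@+0a  little-endian(d0 24) = 0x24d0
  op=0x24d0>>10=0x9 ⇒ eor (RR)
  rd: (w>>7)&0x7=0x1 → b
  rs: (w>>4)&0x7=0x5 → h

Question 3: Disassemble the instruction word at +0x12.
je $-20

[12] ec 2b → 0x2bec
  op=0x2bec>>10=0xa ⇒ je (J)
  imm: (w>>0)&0x3ff=0x3ec (s10→-20) → $-20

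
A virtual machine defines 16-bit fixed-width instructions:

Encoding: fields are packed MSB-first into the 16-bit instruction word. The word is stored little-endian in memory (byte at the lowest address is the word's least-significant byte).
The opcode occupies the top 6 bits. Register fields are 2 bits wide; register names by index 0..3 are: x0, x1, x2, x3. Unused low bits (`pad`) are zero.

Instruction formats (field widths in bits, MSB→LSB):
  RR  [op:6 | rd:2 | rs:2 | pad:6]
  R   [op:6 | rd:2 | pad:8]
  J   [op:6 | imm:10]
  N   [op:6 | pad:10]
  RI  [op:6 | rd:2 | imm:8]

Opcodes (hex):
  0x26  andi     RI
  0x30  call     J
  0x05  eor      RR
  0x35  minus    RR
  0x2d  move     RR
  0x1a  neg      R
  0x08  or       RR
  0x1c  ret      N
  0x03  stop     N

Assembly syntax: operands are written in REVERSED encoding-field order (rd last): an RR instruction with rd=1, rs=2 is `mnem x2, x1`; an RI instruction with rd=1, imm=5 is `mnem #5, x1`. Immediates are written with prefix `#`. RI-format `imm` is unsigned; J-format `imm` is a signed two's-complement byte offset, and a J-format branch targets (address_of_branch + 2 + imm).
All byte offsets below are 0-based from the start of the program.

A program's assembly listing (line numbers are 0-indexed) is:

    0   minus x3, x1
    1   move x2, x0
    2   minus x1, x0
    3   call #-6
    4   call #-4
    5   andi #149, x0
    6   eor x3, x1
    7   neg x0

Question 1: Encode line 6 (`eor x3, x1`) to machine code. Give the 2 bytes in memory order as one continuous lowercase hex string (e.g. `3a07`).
line 6 (eor): pack op=0x5:6|rd=1:2|rs=3:2|pad=0:6 = 0x15c0; little→ c0 15

c015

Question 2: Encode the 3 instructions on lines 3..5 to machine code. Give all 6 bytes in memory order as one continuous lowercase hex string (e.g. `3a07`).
line 3 (call): pack op=0x30:6|imm=-6:10 = 0xc3fa; little→ fa c3
line 4 (call): pack op=0x30:6|imm=-4:10 = 0xc3fc; little→ fc c3
line 5 (andi): pack op=0x26:6|rd=0:2|imm=149:8 = 0x9895; little→ 95 98

fac3fcc39598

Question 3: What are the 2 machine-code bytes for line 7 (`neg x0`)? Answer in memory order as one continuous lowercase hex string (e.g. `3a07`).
0068

7. neg fields op=0x1a:6|rd=0:2|pad=0:8 → word 6800h → 00 68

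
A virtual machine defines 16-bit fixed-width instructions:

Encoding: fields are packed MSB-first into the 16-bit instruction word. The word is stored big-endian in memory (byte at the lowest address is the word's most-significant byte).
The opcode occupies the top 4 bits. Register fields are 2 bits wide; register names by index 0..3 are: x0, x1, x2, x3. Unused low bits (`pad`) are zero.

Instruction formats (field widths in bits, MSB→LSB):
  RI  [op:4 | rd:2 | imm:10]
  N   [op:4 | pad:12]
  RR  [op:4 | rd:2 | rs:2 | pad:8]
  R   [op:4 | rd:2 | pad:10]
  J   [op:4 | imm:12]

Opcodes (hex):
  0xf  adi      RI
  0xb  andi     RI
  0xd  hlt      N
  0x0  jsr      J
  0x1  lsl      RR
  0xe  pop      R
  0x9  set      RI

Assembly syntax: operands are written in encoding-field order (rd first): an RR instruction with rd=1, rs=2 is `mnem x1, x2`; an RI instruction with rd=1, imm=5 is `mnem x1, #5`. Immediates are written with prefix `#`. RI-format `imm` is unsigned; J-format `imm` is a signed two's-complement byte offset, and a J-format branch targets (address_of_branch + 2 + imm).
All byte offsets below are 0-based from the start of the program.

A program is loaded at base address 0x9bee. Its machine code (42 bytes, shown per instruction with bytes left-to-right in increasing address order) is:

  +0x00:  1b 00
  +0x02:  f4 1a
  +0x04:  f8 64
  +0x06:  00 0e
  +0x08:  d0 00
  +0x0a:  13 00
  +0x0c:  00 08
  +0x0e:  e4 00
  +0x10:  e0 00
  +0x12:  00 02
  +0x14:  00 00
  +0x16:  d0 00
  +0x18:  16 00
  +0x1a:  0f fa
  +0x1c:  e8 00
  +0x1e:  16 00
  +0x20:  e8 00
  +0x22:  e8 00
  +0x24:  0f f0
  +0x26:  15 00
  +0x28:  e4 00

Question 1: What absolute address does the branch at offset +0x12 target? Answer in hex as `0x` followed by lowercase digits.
0x9c04

[12] 00 02 → 0x0002
  top 4b → 0x0 → jsr [J]
  [11:0] imm=2 = #2
  target = base 0x9bee + off 0x12 + 2 + imm 2 = 0x9c04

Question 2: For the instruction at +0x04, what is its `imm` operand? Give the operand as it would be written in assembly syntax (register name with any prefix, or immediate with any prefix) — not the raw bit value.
#100

off 0x04: read f8 64 as big → 0xf864
  opcode bits[15:12]=0xf: adi/RI
  [11:10] rd=2 = x2
  [9:0] imm=100 = #100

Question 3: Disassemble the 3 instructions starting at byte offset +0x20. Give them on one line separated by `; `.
+0x20: e8 00 ⇒ word 0xe800 (big)
  opcode bits[15:12]=0xe: pop/R
  [11:10] rd=2 = x2
+0x22: e8 00 ⇒ word 0xe800 (big)
  opcode bits[15:12]=0xe: pop/R
  [11:10] rd=2 = x2
+0x24: 0f f0 ⇒ word 0x0ff0 (big)
  opcode bits[15:12]=0x0: jsr/J
  [11:0] imm=4080 (s12→-16) = #-16

pop x2; pop x2; jsr #-16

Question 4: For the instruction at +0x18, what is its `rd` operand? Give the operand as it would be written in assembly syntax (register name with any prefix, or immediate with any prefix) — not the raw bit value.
x1

off 0x18: read 16 00 as big → 0x1600
  op=0x1600>>12=0x1 ⇒ lsl (RR)
  rd@[11:10]=0x1 ⇒ x1
  rs@[9:8]=0x2 ⇒ x2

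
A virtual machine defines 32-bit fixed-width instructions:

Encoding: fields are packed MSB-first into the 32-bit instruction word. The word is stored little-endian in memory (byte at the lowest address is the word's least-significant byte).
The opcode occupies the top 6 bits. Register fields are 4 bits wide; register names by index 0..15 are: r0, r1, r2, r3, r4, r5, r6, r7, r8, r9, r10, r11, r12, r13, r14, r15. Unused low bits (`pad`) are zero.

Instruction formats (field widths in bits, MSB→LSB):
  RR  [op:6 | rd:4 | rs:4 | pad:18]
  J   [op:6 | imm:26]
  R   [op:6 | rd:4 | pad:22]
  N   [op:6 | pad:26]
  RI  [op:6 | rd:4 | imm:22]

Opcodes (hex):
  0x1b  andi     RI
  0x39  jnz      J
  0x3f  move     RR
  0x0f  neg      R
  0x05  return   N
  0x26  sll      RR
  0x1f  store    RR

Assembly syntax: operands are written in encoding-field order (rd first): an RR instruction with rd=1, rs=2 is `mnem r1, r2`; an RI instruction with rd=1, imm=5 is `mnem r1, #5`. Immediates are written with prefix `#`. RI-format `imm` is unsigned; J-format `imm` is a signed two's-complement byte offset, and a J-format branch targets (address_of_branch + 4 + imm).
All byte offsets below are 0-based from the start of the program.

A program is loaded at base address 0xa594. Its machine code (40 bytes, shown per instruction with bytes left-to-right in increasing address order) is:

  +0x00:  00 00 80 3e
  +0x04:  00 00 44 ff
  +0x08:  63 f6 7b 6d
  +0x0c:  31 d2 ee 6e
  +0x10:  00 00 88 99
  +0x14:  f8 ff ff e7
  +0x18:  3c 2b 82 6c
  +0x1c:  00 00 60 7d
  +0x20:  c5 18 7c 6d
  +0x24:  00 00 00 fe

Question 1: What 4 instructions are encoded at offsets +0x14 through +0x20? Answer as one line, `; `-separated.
jnz #-8; andi r2, #142140; store r5, r8; andi r5, #3938501

[14] f8 ff ff e7 → 0xe7fffff8
  op=0xe7fffff8>>26=0x39 ⇒ jnz (J)
  imm: (w>>0)&0x3ffffff=0x3fffff8 (s26→-8) → #-8
[18] 3c 2b 82 6c → 0x6c822b3c
  op=0x6c822b3c>>26=0x1b ⇒ andi (RI)
  rd: (w>>22)&0xf=0x2 → r2
  imm: (w>>0)&0x3fffff=0x22b3c → #142140
[1c] 00 00 60 7d → 0x7d600000
  op=0x7d600000>>26=0x1f ⇒ store (RR)
  rd: (w>>22)&0xf=0x5 → r5
  rs: (w>>18)&0xf=0x8 → r8
[20] c5 18 7c 6d → 0x6d7c18c5
  op=0x6d7c18c5>>26=0x1b ⇒ andi (RI)
  rd: (w>>22)&0xf=0x5 → r5
  imm: (w>>0)&0x3fffff=0x3c18c5 → #3938501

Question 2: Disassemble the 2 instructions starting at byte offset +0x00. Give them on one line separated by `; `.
neg r10; move r13, r1

@+00  little-endian(00 00 80 3e) = 0x3e800000
  opcode bits[31:26]=0xf: neg/R
  rd: (w>>22)&0xf=0xa → r10
@+04  little-endian(00 00 44 ff) = 0xff440000
  opcode bits[31:26]=0x3f: move/RR
  rd: (w>>22)&0xf=0xd → r13
  rs: (w>>18)&0xf=0x1 → r1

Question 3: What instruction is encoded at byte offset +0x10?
@+10  little-endian(00 00 88 99) = 0x99880000
  opcode bits[31:26]=0x26: sll/RR
  [25:22] rd=6 = r6
  [21:18] rs=2 = r2

sll r6, r2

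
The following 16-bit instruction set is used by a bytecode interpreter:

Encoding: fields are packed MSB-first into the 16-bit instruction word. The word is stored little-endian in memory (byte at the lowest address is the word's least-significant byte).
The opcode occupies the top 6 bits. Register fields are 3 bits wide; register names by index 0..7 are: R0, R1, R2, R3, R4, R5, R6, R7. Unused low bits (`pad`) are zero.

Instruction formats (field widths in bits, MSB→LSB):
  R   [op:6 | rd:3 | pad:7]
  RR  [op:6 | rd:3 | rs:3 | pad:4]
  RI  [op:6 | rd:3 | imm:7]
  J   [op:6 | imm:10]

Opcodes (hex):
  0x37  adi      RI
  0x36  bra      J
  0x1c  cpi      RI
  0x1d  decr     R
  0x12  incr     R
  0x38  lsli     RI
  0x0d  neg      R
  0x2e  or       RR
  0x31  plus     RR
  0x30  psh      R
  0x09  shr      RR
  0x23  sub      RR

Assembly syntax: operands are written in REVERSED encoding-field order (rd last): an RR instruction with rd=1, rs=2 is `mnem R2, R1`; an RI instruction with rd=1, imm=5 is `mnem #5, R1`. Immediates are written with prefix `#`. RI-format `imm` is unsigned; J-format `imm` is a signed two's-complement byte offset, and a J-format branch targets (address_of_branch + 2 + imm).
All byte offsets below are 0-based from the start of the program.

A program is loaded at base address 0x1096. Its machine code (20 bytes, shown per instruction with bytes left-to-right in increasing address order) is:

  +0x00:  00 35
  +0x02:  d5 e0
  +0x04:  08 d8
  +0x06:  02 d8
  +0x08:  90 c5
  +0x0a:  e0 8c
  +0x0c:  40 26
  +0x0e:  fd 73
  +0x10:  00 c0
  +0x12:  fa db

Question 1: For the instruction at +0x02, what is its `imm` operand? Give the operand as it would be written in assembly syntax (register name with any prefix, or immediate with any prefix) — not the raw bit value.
#85

+0x02: d5 e0 ⇒ word 0xe0d5 (little)
  op=0xe0d5>>10=0x38 ⇒ lsli (RI)
  [9:7] rd=1 = R1
  [6:0] imm=85 = #85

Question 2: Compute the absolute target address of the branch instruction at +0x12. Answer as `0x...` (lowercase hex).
0x10a4

off 0x12: read fa db as little → 0xdbfa
  opcode bits[15:10]=0x36: bra/J
  [9:0] imm=1018 (s10→-6) = #-6
  target = base 0x1096 + off 0x12 + 2 + imm -6 = 0x10a4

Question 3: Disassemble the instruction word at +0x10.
psh R0

+0x10: 00 c0 ⇒ word 0xc000 (little)
  op=0xc000>>10=0x30 ⇒ psh (R)
  rd@[9:7]=0x0 ⇒ R0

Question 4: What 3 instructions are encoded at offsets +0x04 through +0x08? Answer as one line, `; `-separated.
bra #8; bra #2; plus R1, R3

off 0x04: read 08 d8 as little → 0xd808
  opcode bits[15:10]=0x36: bra/J
  imm: (w>>0)&0x3ff=0x8 → #8
off 0x06: read 02 d8 as little → 0xd802
  opcode bits[15:10]=0x36: bra/J
  imm: (w>>0)&0x3ff=0x2 → #2
off 0x08: read 90 c5 as little → 0xc590
  opcode bits[15:10]=0x31: plus/RR
  rd: (w>>7)&0x7=0x3 → R3
  rs: (w>>4)&0x7=0x1 → R1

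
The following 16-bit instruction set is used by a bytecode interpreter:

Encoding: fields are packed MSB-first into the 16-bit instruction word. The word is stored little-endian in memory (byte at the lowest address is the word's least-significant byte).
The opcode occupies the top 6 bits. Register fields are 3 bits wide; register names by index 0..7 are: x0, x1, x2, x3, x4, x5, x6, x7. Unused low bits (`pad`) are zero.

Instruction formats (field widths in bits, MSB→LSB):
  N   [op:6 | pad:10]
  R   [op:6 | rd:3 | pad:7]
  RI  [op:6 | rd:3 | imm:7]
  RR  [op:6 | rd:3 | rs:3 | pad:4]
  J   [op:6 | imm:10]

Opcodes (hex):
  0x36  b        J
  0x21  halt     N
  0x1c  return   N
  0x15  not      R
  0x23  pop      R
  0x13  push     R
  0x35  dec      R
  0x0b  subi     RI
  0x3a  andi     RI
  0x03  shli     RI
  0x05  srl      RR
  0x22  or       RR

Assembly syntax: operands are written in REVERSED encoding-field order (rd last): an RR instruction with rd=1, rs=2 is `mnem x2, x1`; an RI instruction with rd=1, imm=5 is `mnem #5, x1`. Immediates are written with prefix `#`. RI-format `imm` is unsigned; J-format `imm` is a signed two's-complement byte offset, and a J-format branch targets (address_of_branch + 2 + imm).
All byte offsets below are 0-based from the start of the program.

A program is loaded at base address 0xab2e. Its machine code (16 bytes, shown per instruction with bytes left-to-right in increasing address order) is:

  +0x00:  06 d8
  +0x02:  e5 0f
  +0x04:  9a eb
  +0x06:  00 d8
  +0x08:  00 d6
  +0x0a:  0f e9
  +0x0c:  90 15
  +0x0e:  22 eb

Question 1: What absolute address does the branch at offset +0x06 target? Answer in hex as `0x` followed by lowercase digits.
@+06  little-endian(00 d8) = 0xd800
  top 6b → 0x36 → b [J]
  imm: (w>>0)&0x3ff=0x0 → #0
  target = base 0xab2e + off 0x06 + 2 + imm 0 = 0xab36

0xab36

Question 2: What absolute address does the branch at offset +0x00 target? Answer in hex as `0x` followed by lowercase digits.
off 0x00: read 06 d8 as little → 0xd806
  opcode bits[15:10]=0x36: b/J
  imm: (w>>0)&0x3ff=0x6 → #6
  target = base 0xab2e + off 0x00 + 2 + imm 6 = 0xab36

0xab36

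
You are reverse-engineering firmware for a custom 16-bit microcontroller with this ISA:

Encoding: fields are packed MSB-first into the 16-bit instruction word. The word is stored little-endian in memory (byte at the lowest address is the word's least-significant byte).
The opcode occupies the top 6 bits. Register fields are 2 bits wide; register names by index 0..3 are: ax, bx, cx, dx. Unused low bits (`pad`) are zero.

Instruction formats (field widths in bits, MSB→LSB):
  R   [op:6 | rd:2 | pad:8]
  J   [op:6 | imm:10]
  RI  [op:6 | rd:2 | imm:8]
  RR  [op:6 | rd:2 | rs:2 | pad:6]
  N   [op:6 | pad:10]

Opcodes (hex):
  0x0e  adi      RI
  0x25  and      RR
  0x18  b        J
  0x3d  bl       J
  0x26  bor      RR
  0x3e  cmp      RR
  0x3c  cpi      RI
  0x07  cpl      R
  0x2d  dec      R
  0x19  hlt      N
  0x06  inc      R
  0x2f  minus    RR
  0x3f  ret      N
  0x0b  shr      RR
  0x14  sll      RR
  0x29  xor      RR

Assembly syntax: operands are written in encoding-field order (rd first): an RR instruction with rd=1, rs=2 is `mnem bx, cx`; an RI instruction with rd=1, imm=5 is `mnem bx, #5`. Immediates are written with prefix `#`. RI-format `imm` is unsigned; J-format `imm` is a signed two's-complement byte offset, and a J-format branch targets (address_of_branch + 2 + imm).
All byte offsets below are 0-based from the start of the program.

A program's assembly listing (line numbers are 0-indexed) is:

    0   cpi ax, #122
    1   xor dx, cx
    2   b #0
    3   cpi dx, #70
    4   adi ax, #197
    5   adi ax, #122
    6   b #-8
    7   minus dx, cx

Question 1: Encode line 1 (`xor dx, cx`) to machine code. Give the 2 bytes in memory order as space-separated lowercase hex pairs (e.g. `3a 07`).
L1: xor op=0x29:6|rd=3:2|rs=2:2|pad=0:6 ⇒ 0xa780 ⇒ little 80 a7

80 a7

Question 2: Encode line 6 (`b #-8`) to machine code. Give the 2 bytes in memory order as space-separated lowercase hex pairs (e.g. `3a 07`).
f8 63

line 6 (b): pack op=0x18:6|imm=-8:10 = 0x63f8; little→ f8 63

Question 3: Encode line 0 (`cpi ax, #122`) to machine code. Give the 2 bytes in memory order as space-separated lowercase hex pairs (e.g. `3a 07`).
7a f0

0. cpi fields op=0x3c:6|rd=0:2|imm=122:8 → word f07ah → 7a f0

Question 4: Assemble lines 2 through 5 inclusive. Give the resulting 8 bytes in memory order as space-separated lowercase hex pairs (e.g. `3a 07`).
2. b fields op=0x18:6|imm=0:10 → word 6000h → 00 60
3. cpi fields op=0x3c:6|rd=3:2|imm=70:8 → word f346h → 46 f3
4. adi fields op=0xe:6|rd=0:2|imm=197:8 → word 38c5h → c5 38
5. adi fields op=0xe:6|rd=0:2|imm=122:8 → word 387ah → 7a 38

00 60 46 f3 c5 38 7a 38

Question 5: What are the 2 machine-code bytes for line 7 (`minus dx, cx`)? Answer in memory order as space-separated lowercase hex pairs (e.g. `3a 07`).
7. minus fields op=0x2f:6|rd=3:2|rs=2:2|pad=0:6 → word bf80h → 80 bf

80 bf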